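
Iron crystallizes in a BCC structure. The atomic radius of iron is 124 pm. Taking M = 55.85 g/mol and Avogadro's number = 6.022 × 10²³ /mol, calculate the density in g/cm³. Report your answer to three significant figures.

In a BCC lattice, atoms touch along the body diagonal, so √3·a = 4r, giving a = 286.4 pm = 2.864 × 10^-8 cm.
With Z = 2, ρ = Z·M/(N_A·a³) = 2 × 55.85 / (6.022 × 10²³ × 2.348 × 10^-23) = 7.899 g/cm³.

7.90 g/cm³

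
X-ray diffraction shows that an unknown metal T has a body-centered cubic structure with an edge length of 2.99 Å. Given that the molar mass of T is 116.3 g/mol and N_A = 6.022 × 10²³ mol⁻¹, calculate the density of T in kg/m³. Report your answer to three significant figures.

A BCC unit cell contains Z = 2 atoms.
Cell volume: a³ = (2.99 Å)³ = (2.990 × 10^-8 cm)³ = 2.673 × 10^-23 cm³.
ρ = Z·M/(N_A·a³) = 2 × 116.3 / (6.022 × 10²³ × 2.673 × 10^-23) = 14.45 g/cm³ = 14400 kg/m³.

14400 kg/m³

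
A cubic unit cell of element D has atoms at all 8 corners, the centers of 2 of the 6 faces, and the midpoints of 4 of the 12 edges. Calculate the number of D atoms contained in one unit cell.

3

Corner atoms are shared by 8 cells (1/8 each), face atoms by 2 (1/2 each), edge atoms by 4 (1/4 each).
Net atoms = 8 × 1/8 + 2 × 1/2 + 4 × 1/4 = 1 + 1 + 1 = 3.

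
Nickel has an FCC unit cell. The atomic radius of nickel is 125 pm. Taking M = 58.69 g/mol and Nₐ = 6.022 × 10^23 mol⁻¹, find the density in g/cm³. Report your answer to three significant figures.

In an FCC lattice, atoms touch along the face diagonal, so √2·a = 4r, giving a = 353.6 pm = 3.536 × 10^-8 cm.
With Z = 4, ρ = Z·M/(N_A·a³) = 4 × 58.69 / (6.022 × 10²³ × 4.419 × 10^-23) = 8.821 g/cm³.

8.82 g/cm³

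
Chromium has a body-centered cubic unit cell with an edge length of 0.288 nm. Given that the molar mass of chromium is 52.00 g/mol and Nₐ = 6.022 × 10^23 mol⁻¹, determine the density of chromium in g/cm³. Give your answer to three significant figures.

A BCC unit cell contains Z = 2 atoms.
Cell volume: a³ = (0.288 nm)³ = (2.880 × 10^-8 cm)³ = 2.389 × 10^-23 cm³.
ρ = Z·M/(N_A·a³) = 2 × 52.00 / (6.022 × 10²³ × 2.389 × 10^-23) = 7.230 g/cm³.

7.23 g/cm³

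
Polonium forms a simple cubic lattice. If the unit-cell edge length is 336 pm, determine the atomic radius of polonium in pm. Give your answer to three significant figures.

In a simple cubic lattice, atoms touch along the cell edge, so a = 2r.
r = a/2 = 336/2 = 168 pm.

168 pm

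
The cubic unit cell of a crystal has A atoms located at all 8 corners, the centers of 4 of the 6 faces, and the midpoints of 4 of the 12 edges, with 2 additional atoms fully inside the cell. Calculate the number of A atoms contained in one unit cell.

6

Corner atoms are shared by 8 cells (1/8 each), face atoms by 2 (1/2 each), edge atoms by 4 (1/4 each), interior atoms are unshared.
Net atoms = 8 × 1/8 + 4 × 1/2 + 4 × 1/4 + 2 = 1 + 2 + 1 + 2 = 6.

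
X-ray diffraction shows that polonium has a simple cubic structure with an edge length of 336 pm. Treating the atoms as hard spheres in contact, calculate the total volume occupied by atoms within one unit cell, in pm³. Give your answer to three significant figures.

In a simple cubic lattice atoms touch along the cell edge, so a = 2r, so r = 0.5000a = 168.0 pm.
V_atoms = Z × (4/3)πr³ = 1 × (4/3)π × (168.0)³ = 1.99 × 10^7 pm³.

1.99 × 10^7 pm³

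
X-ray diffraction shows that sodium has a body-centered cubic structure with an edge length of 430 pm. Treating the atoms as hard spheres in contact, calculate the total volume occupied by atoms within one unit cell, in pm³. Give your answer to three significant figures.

5.41 × 10^7 pm³

In a BCC lattice atoms touch along the body diagonal, so √3·a = 4r, so r = 0.4330a = 186.2 pm.
V_atoms = Z × (4/3)πr³ = 2 × (4/3)π × (186.2)³ = 5.41 × 10^7 pm³.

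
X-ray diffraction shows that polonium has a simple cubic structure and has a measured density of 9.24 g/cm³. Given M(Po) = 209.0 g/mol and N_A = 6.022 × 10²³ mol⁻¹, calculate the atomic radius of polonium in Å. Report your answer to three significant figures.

1.67 Å

For a simple cubic cell (Z = 1), a³ = Z·M/(N_A·ρ) = 1 × 209.0 / (6.022 × 10²³ × 9.240) = 3.756 × 10^-23 cm³, so a = 3.349 × 10^-8 cm = 3.349 Å.
Atoms touch along the cell edge, so a = 2r, so r = 0.5000 × a = 1.67 Å.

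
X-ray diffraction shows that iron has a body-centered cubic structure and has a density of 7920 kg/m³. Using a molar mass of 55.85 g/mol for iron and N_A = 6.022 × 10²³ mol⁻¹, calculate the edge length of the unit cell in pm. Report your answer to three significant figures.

286 pm

With Z = 2 atoms per BCC cell, a³ = Z·M/(N_A·ρ) = 2 × 55.85 / (6.022 × 10²³ × 7.920 g/cm³) = 2.342 × 10^-23 cm³.
a = (2.342 × 10^-23)^(1/3) = 2.861 × 10^-8 cm = 286 pm.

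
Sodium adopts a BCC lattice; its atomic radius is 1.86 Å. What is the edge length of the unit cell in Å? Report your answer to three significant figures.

In a BCC lattice, atoms touch along the body diagonal, so √3·a = 4r.
a = 4r/√3 = 4 × 1.86 / 1.7321 = 4.30 Å.

4.30 Å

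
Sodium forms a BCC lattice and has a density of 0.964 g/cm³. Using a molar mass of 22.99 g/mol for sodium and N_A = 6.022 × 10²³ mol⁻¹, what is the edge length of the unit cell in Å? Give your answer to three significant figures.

4.29 Å

With Z = 2 atoms per BCC cell, a³ = Z·M/(N_A·ρ) = 2 × 22.99 / (6.022 × 10²³ × 0.9640 g/cm³) = 7.920 × 10^-23 cm³.
a = (7.920 × 10^-23)^(1/3) = 4.295 × 10^-8 cm = 4.29 Å.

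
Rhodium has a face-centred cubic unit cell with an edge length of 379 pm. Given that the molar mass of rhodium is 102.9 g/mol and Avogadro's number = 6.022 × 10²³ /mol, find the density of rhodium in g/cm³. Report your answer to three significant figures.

An FCC unit cell contains Z = 4 atoms.
Cell volume: a³ = (379 pm)³ = (3.790 × 10^-8 cm)³ = 5.444 × 10^-23 cm³.
ρ = Z·M/(N_A·a³) = 4 × 102.9 / (6.022 × 10²³ × 5.444 × 10^-23) = 12.56 g/cm³.

12.6 g/cm³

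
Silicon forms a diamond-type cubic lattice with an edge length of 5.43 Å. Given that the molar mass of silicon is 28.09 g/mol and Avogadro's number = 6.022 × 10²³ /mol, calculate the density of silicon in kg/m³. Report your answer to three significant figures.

2330 kg/m³

A diamond cubic unit cell contains Z = 8 atoms.
Cell volume: a³ = (5.43 Å)³ = (5.430 × 10^-8 cm)³ = 1.601 × 10^-22 cm³.
ρ = Z·M/(N_A·a³) = 8 × 28.09 / (6.022 × 10²³ × 1.601 × 10^-22) = 2.331 g/cm³ = 2330 kg/m³.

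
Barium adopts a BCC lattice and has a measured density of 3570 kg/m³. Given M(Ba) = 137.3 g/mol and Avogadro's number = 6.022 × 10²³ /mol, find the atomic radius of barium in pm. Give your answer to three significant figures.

For a BCC cell (Z = 2), a³ = Z·M/(N_A·ρ) = 2 × 137.3 / (6.022 × 10²³ × 3.570) = 1.277 × 10^-22 cm³, so a = 5.036 × 10^-8 cm = 503.6 pm.
Atoms touch along the body diagonal, so √3·a = 4r, so r = 0.4330 × a = 218 pm.

218 pm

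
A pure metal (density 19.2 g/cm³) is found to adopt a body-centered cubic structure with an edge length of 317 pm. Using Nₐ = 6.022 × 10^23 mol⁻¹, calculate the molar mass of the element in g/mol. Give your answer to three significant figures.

184 g/mol

A BCC cell has Z = 2 atoms; a = 3.170 × 10^-8 cm.
M = ρ·N_A·a³/Z = 19.2 × 6.022 × 10²³ × 3.186 × 10^-23 / 2 = 184 g/mol.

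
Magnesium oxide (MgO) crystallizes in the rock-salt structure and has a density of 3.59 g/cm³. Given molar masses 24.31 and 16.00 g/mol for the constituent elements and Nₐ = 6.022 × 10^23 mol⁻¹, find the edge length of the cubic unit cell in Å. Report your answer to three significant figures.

4.21 Å

M(MgO) = 40.31 g/mol; Z = 4 formula units per cell.
a³ = Z·M/(N_A·ρ) = 4 × 40.31 / (6.022 × 10²³ × 3.59) = 7.458 × 10^-23 cm³, so a = 4.209 × 10^-8 cm = 4.21 Å.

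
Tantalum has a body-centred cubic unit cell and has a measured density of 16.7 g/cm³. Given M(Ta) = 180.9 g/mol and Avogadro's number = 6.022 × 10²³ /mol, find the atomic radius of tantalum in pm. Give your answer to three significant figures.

For a BCC cell (Z = 2), a³ = Z·M/(N_A·ρ) = 2 × 180.9 / (6.022 × 10²³ × 16.70) = 3.598 × 10^-23 cm³, so a = 3.301 × 10^-8 cm = 330.1 pm.
Atoms touch along the body diagonal, so √3·a = 4r, so r = 0.4330 × a = 143 pm.

143 pm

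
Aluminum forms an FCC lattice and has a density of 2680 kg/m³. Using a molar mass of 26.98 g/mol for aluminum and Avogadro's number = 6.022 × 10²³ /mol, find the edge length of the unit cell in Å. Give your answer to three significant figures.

4.06 Å

With Z = 4 atoms per FCC cell, a³ = Z·M/(N_A·ρ) = 4 × 26.98 / (6.022 × 10²³ × 2.680 g/cm³) = 6.687 × 10^-23 cm³.
a = (6.687 × 10^-23)^(1/3) = 4.059 × 10^-8 cm = 4.06 Å.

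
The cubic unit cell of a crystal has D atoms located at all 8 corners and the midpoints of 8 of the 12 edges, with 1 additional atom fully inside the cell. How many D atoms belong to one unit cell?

Corner atoms are shared by 8 cells (1/8 each), edge atoms by 4 (1/4 each), interior atoms are unshared.
Net atoms = 8 × 1/8 + 8 × 1/4 + 1 = 1 + 2 + 1 = 4.

4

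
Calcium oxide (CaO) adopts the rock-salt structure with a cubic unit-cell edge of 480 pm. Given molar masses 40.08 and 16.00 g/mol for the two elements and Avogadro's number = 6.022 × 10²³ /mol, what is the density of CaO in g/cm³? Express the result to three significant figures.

3.37 g/cm³

The rock-salt structure contains Z = 4 formula units per cell; M(CaO) = 40.08 + 16.00 = 56.08 g/mol.
a³ = (4.800 × 10^-8 cm)³ = 1.106 × 10^-22 cm³.
ρ = 4 × 56.08 / (6.022 × 10²³ × 1.106 × 10^-22) = 3.368 g/cm³.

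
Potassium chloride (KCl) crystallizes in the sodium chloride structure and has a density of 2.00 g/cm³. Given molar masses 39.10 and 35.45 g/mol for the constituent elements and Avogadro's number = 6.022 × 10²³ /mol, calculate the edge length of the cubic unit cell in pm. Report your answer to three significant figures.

628 pm

M(KCl) = 74.55 g/mol; Z = 4 formula units per cell.
a³ = Z·M/(N_A·ρ) = 4 × 74.55 / (6.022 × 10²³ × 2.00) = 2.476 × 10^-22 cm³, so a = 6.279 × 10^-8 cm = 628 pm.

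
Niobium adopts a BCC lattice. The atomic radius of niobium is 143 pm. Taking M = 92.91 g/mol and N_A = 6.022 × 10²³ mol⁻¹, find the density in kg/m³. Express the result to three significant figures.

In a BCC lattice, atoms touch along the body diagonal, so √3·a = 4r, giving a = 330.2 pm = 3.302 × 10^-8 cm.
With Z = 2, ρ = Z·M/(N_A·a³) = 2 × 92.91 / (6.022 × 10²³ × 3.602 × 10^-23) = 8.567 g/cm³ = 8570 kg/m³.

8570 kg/m³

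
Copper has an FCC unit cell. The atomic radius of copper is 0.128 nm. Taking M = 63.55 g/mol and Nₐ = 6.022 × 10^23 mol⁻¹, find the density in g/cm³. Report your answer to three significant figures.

In an FCC lattice, atoms touch along the face diagonal, so √2·a = 4r, giving a = 0.3620 nm = 3.620 × 10^-8 cm.
With Z = 4, ρ = Z·M/(N_A·a³) = 4 × 63.55 / (6.022 × 10²³ × 4.745 × 10^-23) = 8.895 g/cm³.

8.90 g/cm³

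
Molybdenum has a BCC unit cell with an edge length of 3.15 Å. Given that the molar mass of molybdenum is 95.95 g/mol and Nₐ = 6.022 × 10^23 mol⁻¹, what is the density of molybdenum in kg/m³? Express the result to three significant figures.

10200 kg/m³

A BCC unit cell contains Z = 2 atoms.
Cell volume: a³ = (3.15 Å)³ = (3.150 × 10^-8 cm)³ = 3.126 × 10^-23 cm³.
ρ = Z·M/(N_A·a³) = 2 × 95.95 / (6.022 × 10²³ × 3.126 × 10^-23) = 10.20 g/cm³ = 10200 kg/m³.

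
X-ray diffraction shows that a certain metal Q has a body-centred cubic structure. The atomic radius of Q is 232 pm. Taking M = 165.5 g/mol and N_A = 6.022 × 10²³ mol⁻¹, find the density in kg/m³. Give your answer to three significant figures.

In a BCC lattice, atoms touch along the body diagonal, so √3·a = 4r, giving a = 535.8 pm = 5.358 × 10^-8 cm.
With Z = 2, ρ = Z·M/(N_A·a³) = 2 × 165.5 / (6.022 × 10²³ × 1.538 × 10^-22) = 3.574 g/cm³ = 3570 kg/m³.

3570 kg/m³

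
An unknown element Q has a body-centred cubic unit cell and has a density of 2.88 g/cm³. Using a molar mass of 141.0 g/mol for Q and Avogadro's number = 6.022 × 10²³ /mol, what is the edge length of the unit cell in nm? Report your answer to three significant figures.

With Z = 2 atoms per BCC cell, a³ = Z·M/(N_A·ρ) = 2 × 141.0 / (6.022 × 10²³ × 2.880 g/cm³) = 1.626 × 10^-22 cm³.
a = (1.626 × 10^-22)^(1/3) = 5.458 × 10^-8 cm = 0.546 nm.

0.546 nm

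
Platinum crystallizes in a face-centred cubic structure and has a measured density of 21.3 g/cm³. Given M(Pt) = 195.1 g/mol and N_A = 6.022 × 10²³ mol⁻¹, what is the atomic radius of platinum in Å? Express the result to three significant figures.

For an FCC cell (Z = 4), a³ = Z·M/(N_A·ρ) = 4 × 195.1 / (6.022 × 10²³ × 21.30) = 6.084 × 10^-23 cm³, so a = 3.933 × 10^-8 cm = 3.933 Å.
Atoms touch along the face diagonal, so √2·a = 4r, so r = 0.3536 × a = 1.39 Å.

1.39 Å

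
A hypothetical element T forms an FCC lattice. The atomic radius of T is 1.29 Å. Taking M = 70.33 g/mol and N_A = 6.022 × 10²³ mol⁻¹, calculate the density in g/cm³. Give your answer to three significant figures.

9.62 g/cm³

In an FCC lattice, atoms touch along the face diagonal, so √2·a = 4r, giving a = 3.649 Å = 3.649 × 10^-8 cm.
With Z = 4, ρ = Z·M/(N_A·a³) = 4 × 70.33 / (6.022 × 10²³ × 4.857 × 10^-23) = 9.617 g/cm³.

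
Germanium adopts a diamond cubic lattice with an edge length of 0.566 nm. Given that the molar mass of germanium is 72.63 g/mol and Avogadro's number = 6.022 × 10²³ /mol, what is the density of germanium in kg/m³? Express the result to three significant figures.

5320 kg/m³

A diamond cubic unit cell contains Z = 8 atoms.
Cell volume: a³ = (0.566 nm)³ = (5.660 × 10^-8 cm)³ = 1.813 × 10^-22 cm³.
ρ = Z·M/(N_A·a³) = 8 × 72.63 / (6.022 × 10²³ × 1.813 × 10^-22) = 5.321 g/cm³ = 5320 kg/m³.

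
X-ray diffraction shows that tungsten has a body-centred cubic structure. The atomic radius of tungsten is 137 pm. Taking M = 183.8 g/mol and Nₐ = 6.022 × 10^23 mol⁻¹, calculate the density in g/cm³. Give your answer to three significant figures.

19.3 g/cm³

In a BCC lattice, atoms touch along the body diagonal, so √3·a = 4r, giving a = 316.4 pm = 3.164 × 10^-8 cm.
With Z = 2, ρ = Z·M/(N_A·a³) = 2 × 183.8 / (6.022 × 10²³ × 3.167 × 10^-23) = 19.27 g/cm³.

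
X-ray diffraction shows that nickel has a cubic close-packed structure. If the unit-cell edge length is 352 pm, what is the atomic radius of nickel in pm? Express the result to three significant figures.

In an FCC lattice, atoms touch along the face diagonal, so √2·a = 4r.
r = √2·a/4 = 1.4142 × 352 / 4 = 124 pm.

124 pm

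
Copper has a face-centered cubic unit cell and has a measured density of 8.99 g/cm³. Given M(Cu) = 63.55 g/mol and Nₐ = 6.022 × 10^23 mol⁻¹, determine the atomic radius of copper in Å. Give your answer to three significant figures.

1.28 Å

For an FCC cell (Z = 4), a³ = Z·M/(N_A·ρ) = 4 × 63.55 / (6.022 × 10²³ × 8.990) = 4.695 × 10^-23 cm³, so a = 3.608 × 10^-8 cm = 3.608 Å.
Atoms touch along the face diagonal, so √2·a = 4r, so r = 0.3536 × a = 1.28 Å.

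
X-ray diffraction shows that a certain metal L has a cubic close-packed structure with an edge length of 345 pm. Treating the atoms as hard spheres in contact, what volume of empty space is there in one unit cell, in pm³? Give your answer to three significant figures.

1.07 × 10^7 pm³

In an FCC lattice atoms touch along the face diagonal, so √2·a = 4r, so r = 0.3536a = 122.0 pm.
V_cell = a³ = 4.106 × 10^7 pm³; V_atoms = 4 × (4/3)πr³ = 3.041 × 10^7 pm³.
Empty space = 4.106 × 10^7 − 3.041 × 10^7 = 1.07 × 10^7 pm³.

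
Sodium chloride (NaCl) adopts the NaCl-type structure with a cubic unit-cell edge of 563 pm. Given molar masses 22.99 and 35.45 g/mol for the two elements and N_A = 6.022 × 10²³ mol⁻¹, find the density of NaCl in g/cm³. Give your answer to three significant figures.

2.18 g/cm³

The NaCl-type structure contains Z = 4 formula units per cell; M(NaCl) = 22.99 + 35.45 = 58.44 g/mol.
a³ = (5.630 × 10^-8 cm)³ = 1.785 × 10^-22 cm³.
ρ = 4 × 58.44 / (6.022 × 10²³ × 1.785 × 10^-22) = 2.175 g/cm³.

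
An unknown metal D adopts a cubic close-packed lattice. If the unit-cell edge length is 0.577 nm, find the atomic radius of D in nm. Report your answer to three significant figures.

In an FCC lattice, atoms touch along the face diagonal, so √2·a = 4r.
r = √2·a/4 = 1.4142 × 0.577 / 4 = 0.204 nm.

0.204 nm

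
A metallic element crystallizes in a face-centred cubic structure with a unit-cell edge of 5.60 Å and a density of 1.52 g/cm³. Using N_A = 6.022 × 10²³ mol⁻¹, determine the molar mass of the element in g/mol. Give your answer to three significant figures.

An FCC cell has Z = 4 atoms; a = 5.600 × 10^-8 cm.
M = ρ·N_A·a³/Z = 1.52 × 6.022 × 10²³ × 1.756 × 10^-22 / 4 = 40.2 g/mol.

40.2 g/mol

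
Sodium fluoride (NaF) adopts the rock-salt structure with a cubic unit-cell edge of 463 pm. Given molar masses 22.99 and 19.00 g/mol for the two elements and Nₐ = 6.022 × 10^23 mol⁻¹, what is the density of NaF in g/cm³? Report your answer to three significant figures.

2.81 g/cm³

The rock-salt structure contains Z = 4 formula units per cell; M(NaF) = 22.99 + 19.00 = 41.99 g/mol.
a³ = (4.630 × 10^-8 cm)³ = 9.925 × 10^-23 cm³.
ρ = 4 × 41.99 / (6.022 × 10²³ × 9.925 × 10^-23) = 2.810 g/cm³.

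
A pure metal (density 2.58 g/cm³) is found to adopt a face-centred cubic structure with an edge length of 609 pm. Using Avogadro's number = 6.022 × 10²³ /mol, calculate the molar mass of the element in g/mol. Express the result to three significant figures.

87.7 g/mol

An FCC cell has Z = 4 atoms; a = 6.090 × 10^-8 cm.
M = ρ·N_A·a³/Z = 2.58 × 6.022 × 10²³ × 2.259 × 10^-22 / 4 = 87.7 g/mol.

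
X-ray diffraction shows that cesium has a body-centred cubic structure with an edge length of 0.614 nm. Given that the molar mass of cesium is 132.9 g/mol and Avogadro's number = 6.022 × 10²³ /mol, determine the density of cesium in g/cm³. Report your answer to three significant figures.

1.91 g/cm³

A BCC unit cell contains Z = 2 atoms.
Cell volume: a³ = (0.614 nm)³ = (6.140 × 10^-8 cm)³ = 2.315 × 10^-22 cm³.
ρ = Z·M/(N_A·a³) = 2 × 132.9 / (6.022 × 10²³ × 2.315 × 10^-22) = 1.907 g/cm³.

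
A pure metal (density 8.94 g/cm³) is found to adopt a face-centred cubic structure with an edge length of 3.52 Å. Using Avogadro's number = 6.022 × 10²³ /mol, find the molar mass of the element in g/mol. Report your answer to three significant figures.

58.7 g/mol

An FCC cell has Z = 4 atoms; a = 3.520 × 10^-8 cm.
M = ρ·N_A·a³/Z = 8.94 × 6.022 × 10²³ × 4.361 × 10^-23 / 4 = 58.7 g/mol.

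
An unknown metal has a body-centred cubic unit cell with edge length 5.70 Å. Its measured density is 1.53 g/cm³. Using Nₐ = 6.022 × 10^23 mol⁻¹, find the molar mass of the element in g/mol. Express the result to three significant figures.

A BCC cell has Z = 2 atoms; a = 5.700 × 10^-8 cm.
M = ρ·N_A·a³/Z = 1.53 × 6.022 × 10²³ × 1.852 × 10^-22 / 2 = 85.3 g/mol.

85.3 g/mol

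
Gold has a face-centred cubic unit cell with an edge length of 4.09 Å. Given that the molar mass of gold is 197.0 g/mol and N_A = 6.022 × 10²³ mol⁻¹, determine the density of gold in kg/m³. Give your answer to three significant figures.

19100 kg/m³

An FCC unit cell contains Z = 4 atoms.
Cell volume: a³ = (4.09 Å)³ = (4.090 × 10^-8 cm)³ = 6.842 × 10^-23 cm³.
ρ = Z·M/(N_A·a³) = 4 × 197.0 / (6.022 × 10²³ × 6.842 × 10^-23) = 19.13 g/cm³ = 19100 kg/m³.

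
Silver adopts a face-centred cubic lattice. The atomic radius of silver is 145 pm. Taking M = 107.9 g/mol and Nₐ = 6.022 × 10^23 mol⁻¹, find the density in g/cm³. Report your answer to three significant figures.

10.4 g/cm³

In an FCC lattice, atoms touch along the face diagonal, so √2·a = 4r, giving a = 410.1 pm = 4.101 × 10^-8 cm.
With Z = 4, ρ = Z·M/(N_A·a³) = 4 × 107.9 / (6.022 × 10²³ × 6.898 × 10^-23) = 10.39 g/cm³.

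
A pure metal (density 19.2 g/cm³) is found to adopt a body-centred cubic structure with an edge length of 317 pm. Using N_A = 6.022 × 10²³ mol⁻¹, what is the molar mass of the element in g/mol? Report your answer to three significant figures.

184 g/mol

A BCC cell has Z = 2 atoms; a = 3.170 × 10^-8 cm.
M = ρ·N_A·a³/Z = 19.2 × 6.022 × 10²³ × 3.186 × 10^-23 / 2 = 184 g/mol.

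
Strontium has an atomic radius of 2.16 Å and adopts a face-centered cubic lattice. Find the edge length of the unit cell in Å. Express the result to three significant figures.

In an FCC lattice, atoms touch along the face diagonal, so √2·a = 4r.
a = 4r/√2 = 4 × 2.16 / 1.4142 = 6.11 Å.

6.11 Å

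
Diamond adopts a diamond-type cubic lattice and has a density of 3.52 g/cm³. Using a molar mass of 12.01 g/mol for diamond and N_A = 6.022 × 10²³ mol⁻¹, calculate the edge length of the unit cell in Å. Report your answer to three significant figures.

With Z = 8 atoms per diamond cubic cell, a³ = Z·M/(N_A·ρ) = 8 × 12.01 / (6.022 × 10²³ × 3.520 g/cm³) = 4.533 × 10^-23 cm³.
a = (4.533 × 10^-23)^(1/3) = 3.565 × 10^-8 cm = 3.57 Å.

3.57 Å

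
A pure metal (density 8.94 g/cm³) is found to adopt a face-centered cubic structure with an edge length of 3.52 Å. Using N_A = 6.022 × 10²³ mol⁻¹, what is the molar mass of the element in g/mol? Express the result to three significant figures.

58.7 g/mol

An FCC cell has Z = 4 atoms; a = 3.520 × 10^-8 cm.
M = ρ·N_A·a³/Z = 8.94 × 6.022 × 10²³ × 4.361 × 10^-23 / 4 = 58.7 g/mol.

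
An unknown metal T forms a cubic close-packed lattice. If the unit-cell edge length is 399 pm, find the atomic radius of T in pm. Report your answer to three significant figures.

141 pm

In an FCC lattice, atoms touch along the face diagonal, so √2·a = 4r.
r = √2·a/4 = 1.4142 × 399 / 4 = 141 pm.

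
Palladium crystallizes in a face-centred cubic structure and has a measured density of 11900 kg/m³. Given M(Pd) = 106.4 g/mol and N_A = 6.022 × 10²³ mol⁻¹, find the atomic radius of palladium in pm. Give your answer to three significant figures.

For an FCC cell (Z = 4), a³ = Z·M/(N_A·ρ) = 4 × 106.4 / (6.022 × 10²³ × 11.90) = 5.939 × 10^-23 cm³, so a = 3.902 × 10^-8 cm = 390.2 pm.
Atoms touch along the face diagonal, so √2·a = 4r, so r = 0.3536 × a = 138 pm.

138 pm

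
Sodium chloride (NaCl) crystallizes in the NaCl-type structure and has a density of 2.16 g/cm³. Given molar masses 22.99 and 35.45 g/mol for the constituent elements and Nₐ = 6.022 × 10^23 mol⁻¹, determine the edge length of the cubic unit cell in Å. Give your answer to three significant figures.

M(NaCl) = 58.44 g/mol; Z = 4 formula units per cell.
a³ = Z·M/(N_A·ρ) = 4 × 58.44 / (6.022 × 10²³ × 2.16) = 1.797 × 10^-22 cm³, so a = 5.643 × 10^-8 cm = 5.64 Å.

5.64 Å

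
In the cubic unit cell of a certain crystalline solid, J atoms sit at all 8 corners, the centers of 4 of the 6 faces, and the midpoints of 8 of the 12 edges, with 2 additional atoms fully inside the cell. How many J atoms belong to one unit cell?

Corner atoms are shared by 8 cells (1/8 each), face atoms by 2 (1/2 each), edge atoms by 4 (1/4 each), interior atoms are unshared.
Net atoms = 8 × 1/8 + 4 × 1/2 + 8 × 1/4 + 2 = 1 + 2 + 2 + 2 = 7.

7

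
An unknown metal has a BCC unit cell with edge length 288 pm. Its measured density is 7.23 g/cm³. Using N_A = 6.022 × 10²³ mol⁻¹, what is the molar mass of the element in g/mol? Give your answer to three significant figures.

52.0 g/mol

A BCC cell has Z = 2 atoms; a = 2.880 × 10^-8 cm.
M = ρ·N_A·a³/Z = 7.23 × 6.022 × 10²³ × 2.389 × 10^-23 / 2 = 52.0 g/mol.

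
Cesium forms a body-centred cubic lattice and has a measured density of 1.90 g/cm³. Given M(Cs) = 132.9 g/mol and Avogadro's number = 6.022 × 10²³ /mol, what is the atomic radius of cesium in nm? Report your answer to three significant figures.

For a BCC cell (Z = 2), a³ = Z·M/(N_A·ρ) = 2 × 132.9 / (6.022 × 10²³ × 1.900) = 2.323 × 10^-22 cm³, so a = 6.147 × 10^-8 cm = 0.6147 nm.
Atoms touch along the body diagonal, so √3·a = 4r, so r = 0.4330 × a = 0.266 nm.

0.266 nm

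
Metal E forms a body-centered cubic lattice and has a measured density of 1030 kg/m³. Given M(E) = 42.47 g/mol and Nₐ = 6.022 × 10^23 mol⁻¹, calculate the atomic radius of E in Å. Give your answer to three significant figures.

2.23 Å

For a BCC cell (Z = 2), a³ = Z·M/(N_A·ρ) = 2 × 42.47 / (6.022 × 10²³ × 1.030) = 1.369 × 10^-22 cm³, so a = 5.154 × 10^-8 cm = 5.154 Å.
Atoms touch along the body diagonal, so √3·a = 4r, so r = 0.4330 × a = 2.23 Å.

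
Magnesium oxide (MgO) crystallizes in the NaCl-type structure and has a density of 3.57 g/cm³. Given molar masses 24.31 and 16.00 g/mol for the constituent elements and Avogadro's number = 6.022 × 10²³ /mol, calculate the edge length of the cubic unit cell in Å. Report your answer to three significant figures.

4.22 Å

M(MgO) = 40.31 g/mol; Z = 4 formula units per cell.
a³ = Z·M/(N_A·ρ) = 4 × 40.31 / (6.022 × 10²³ × 3.57) = 7.500 × 10^-23 cm³, so a = 4.217 × 10^-8 cm = 4.22 Å.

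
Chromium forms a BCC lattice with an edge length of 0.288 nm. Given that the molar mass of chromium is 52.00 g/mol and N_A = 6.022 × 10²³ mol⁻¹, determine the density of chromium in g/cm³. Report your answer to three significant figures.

7.23 g/cm³

A BCC unit cell contains Z = 2 atoms.
Cell volume: a³ = (0.288 nm)³ = (2.880 × 10^-8 cm)³ = 2.389 × 10^-23 cm³.
ρ = Z·M/(N_A·a³) = 2 × 52.00 / (6.022 × 10²³ × 2.389 × 10^-23) = 7.230 g/cm³.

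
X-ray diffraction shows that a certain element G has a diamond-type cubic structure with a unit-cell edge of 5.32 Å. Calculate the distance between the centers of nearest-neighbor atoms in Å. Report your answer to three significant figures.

2.30 Å

In a diamond cubic structure, nearest neighbors lie along the body diagonal with √3·a = 8r; the nearest-neighbor distance equals 2r = 0.4330·a.
d = 0.4330 × 5.32 = 2.30 Å.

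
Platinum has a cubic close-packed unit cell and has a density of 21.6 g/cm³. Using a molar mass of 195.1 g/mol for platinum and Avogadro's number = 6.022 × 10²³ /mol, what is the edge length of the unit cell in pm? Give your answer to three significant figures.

391 pm

With Z = 4 atoms per FCC cell, a³ = Z·M/(N_A·ρ) = 4 × 195.1 / (6.022 × 10²³ × 21.60 g/cm³) = 6.000 × 10^-23 cm³.
a = (6.000 × 10^-23)^(1/3) = 3.915 × 10^-8 cm = 391 pm.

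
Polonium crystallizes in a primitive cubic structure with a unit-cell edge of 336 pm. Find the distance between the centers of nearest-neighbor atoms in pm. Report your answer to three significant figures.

In a simple cubic structure, atoms touch along the cell edge, so a = 2r; the nearest-neighbor distance equals 2r = 1.000·a.
d = 1.000 × 336 = 336 pm.

336 pm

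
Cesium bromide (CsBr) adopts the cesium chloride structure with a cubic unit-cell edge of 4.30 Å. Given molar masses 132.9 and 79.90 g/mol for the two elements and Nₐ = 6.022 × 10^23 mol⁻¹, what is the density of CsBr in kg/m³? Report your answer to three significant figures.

4440 kg/m³

The cesium chloride structure contains Z = 1 formula unit per cell; M(CsBr) = 132.9 + 79.90 = 212.8 g/mol.
a³ = (4.300 × 10^-8 cm)³ = 7.951 × 10^-23 cm³.
ρ = 1 × 212.8 / (6.022 × 10²³ × 7.951 × 10^-23) = 4.445 g/cm³ = 4440 kg/m³.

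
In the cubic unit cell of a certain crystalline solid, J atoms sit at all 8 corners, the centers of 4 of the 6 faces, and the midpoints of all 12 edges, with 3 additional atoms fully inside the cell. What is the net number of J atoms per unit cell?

Corner atoms are shared by 8 cells (1/8 each), face atoms by 2 (1/2 each), edge atoms by 4 (1/4 each), interior atoms are unshared.
Net atoms = 8 × 1/8 + 4 × 1/2 + 12 × 1/4 + 3 = 1 + 2 + 3 + 3 = 9.

9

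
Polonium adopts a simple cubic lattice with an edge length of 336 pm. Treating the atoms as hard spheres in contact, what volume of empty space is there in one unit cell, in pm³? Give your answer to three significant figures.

1.81 × 10^7 pm³

In a simple cubic lattice atoms touch along the cell edge, so a = 2r, so r = 0.5000a = 168.0 pm.
V_cell = a³ = 3.793 × 10^7 pm³; V_atoms = 1 × (4/3)πr³ = 1.986 × 10^7 pm³.
Empty space = 3.793 × 10^7 − 1.986 × 10^7 = 1.81 × 10^7 pm³.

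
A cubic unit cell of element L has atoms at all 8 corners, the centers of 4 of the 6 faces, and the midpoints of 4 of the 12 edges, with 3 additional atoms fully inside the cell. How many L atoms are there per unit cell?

Corner atoms are shared by 8 cells (1/8 each), face atoms by 2 (1/2 each), edge atoms by 4 (1/4 each), interior atoms are unshared.
Net atoms = 8 × 1/8 + 4 × 1/2 + 4 × 1/4 + 3 = 1 + 2 + 1 + 3 = 7.

7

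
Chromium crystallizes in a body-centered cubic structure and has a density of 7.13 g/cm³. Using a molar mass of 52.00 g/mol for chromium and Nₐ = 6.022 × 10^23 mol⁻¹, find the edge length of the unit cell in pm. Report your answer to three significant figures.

289 pm

With Z = 2 atoms per BCC cell, a³ = Z·M/(N_A·ρ) = 2 × 52.00 / (6.022 × 10²³ × 7.130 g/cm³) = 2.422 × 10^-23 cm³.
a = (2.422 × 10^-23)^(1/3) = 2.893 × 10^-8 cm = 289 pm.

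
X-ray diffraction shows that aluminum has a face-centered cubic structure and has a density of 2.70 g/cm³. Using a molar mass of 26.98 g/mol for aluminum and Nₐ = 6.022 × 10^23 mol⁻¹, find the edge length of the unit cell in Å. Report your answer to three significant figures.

4.05 Å

With Z = 4 atoms per FCC cell, a³ = Z·M/(N_A·ρ) = 4 × 26.98 / (6.022 × 10²³ × 2.700 g/cm³) = 6.637 × 10^-23 cm³.
a = (6.637 × 10^-23)^(1/3) = 4.049 × 10^-8 cm = 4.05 Å.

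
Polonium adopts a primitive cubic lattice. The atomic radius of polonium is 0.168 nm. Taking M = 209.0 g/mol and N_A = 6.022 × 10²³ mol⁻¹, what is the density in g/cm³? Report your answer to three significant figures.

In a simple cubic lattice, atoms touch along the cell edge, so a = 2r, giving a = 0.3360 nm = 3.360 × 10^-8 cm.
With Z = 1, ρ = Z·M/(N_A·a³) = 1 × 209.0 / (6.022 × 10²³ × 3.793 × 10^-23) = 9.149 g/cm³.

9.15 g/cm³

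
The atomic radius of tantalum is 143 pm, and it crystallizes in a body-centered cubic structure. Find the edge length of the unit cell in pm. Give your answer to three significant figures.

330 pm

In a BCC lattice, atoms touch along the body diagonal, so √3·a = 4r.
a = 4r/√3 = 4 × 143 / 1.7321 = 330 pm.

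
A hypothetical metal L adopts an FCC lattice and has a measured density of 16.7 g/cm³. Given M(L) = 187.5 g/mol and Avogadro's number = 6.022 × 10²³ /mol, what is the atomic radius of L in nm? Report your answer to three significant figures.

For an FCC cell (Z = 4), a³ = Z·M/(N_A·ρ) = 4 × 187.5 / (6.022 × 10²³ × 16.70) = 7.458 × 10^-23 cm³, so a = 4.209 × 10^-8 cm = 0.4209 nm.
Atoms touch along the face diagonal, so √2·a = 4r, so r = 0.3536 × a = 0.149 nm.

0.149 nm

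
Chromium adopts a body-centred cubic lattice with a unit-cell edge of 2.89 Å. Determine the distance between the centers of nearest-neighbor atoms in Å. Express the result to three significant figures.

In a BCC structure, atoms touch along the body diagonal, so √3·a = 4r; the nearest-neighbor distance equals 2r = 0.8660·a.
d = 0.8660 × 2.89 = 2.50 Å.

2.50 Å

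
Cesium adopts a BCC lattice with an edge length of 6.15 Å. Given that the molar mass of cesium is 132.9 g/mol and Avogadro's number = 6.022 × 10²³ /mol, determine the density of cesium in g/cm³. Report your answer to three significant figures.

1.90 g/cm³

A BCC unit cell contains Z = 2 atoms.
Cell volume: a³ = (6.15 Å)³ = (6.150 × 10^-8 cm)³ = 2.326 × 10^-22 cm³.
ρ = Z·M/(N_A·a³) = 2 × 132.9 / (6.022 × 10²³ × 2.326 × 10^-22) = 1.898 g/cm³.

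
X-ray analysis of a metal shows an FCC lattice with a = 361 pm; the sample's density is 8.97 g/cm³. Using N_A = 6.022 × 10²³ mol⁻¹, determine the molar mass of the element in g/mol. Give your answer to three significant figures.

63.5 g/mol

An FCC cell has Z = 4 atoms; a = 3.610 × 10^-8 cm.
M = ρ·N_A·a³/Z = 8.97 × 6.022 × 10²³ × 4.705 × 10^-23 / 4 = 63.5 g/mol.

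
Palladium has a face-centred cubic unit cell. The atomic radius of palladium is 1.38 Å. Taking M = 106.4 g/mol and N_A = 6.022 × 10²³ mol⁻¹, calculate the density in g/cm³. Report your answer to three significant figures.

In an FCC lattice, atoms touch along the face diagonal, so √2·a = 4r, giving a = 3.903 Å = 3.903 × 10^-8 cm.
With Z = 4, ρ = Z·M/(N_A·a³) = 4 × 106.4 / (6.022 × 10²³ × 5.947 × 10^-23) = 11.88 g/cm³.

11.9 g/cm³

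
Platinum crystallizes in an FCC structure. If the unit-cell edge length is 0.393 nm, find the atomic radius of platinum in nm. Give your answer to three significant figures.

In an FCC lattice, atoms touch along the face diagonal, so √2·a = 4r.
r = √2·a/4 = 1.4142 × 0.393 / 4 = 0.139 nm.

0.139 nm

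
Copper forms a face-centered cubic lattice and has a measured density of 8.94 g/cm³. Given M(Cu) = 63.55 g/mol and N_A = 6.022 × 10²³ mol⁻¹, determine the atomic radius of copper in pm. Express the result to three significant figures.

For an FCC cell (Z = 4), a³ = Z·M/(N_A·ρ) = 4 × 63.55 / (6.022 × 10²³ × 8.940) = 4.722 × 10^-23 cm³, so a = 3.614 × 10^-8 cm = 361.4 pm.
Atoms touch along the face diagonal, so √2·a = 4r, so r = 0.3536 × a = 128 pm.

128 pm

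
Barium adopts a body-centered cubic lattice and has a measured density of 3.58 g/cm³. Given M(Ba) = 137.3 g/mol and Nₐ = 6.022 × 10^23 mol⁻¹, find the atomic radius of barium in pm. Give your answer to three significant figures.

218 pm

For a BCC cell (Z = 2), a³ = Z·M/(N_A·ρ) = 2 × 137.3 / (6.022 × 10²³ × 3.580) = 1.274 × 10^-22 cm³, so a = 5.031 × 10^-8 cm = 503.1 pm.
Atoms touch along the body diagonal, so √3·a = 4r, so r = 0.4330 × a = 218 pm.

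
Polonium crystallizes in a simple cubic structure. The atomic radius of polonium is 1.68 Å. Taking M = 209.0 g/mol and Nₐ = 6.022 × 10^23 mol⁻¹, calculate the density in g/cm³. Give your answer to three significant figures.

9.15 g/cm³

In a simple cubic lattice, atoms touch along the cell edge, so a = 2r, giving a = 3.360 Å = 3.360 × 10^-8 cm.
With Z = 1, ρ = Z·M/(N_A·a³) = 1 × 209.0 / (6.022 × 10²³ × 3.793 × 10^-23) = 9.149 g/cm³.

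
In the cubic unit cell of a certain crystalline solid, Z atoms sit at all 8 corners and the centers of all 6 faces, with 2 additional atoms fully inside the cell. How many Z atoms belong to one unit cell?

Corner atoms are shared by 8 cells (1/8 each), face atoms by 2 (1/2 each), interior atoms are unshared.
Net atoms = 8 × 1/8 + 6 × 1/2 + 2 = 1 + 3 + 2 = 6.

6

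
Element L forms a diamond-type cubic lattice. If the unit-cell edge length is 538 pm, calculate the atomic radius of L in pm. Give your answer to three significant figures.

In a diamond cubic lattice, nearest neighbors lie along the body diagonal with √3·a = 8r.
r = √3·a/8 = 1.7321 × 538 / 8 = 116 pm.

116 pm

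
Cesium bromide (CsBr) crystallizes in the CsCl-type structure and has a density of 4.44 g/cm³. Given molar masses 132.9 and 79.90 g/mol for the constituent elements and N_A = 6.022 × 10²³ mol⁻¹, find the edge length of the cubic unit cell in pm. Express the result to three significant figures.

M(CsBr) = 212.8 g/mol; Z = 1 formula unit per cell.
a³ = Z·M/(N_A·ρ) = 1 × 212.8 / (6.022 × 10²³ × 4.44) = 7.959 × 10^-23 cm³, so a = 4.301 × 10^-8 cm = 430 pm.

430 pm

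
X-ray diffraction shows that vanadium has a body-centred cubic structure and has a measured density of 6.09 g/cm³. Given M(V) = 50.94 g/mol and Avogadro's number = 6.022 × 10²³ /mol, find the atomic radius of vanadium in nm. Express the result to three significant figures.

For a BCC cell (Z = 2), a³ = Z·M/(N_A·ρ) = 2 × 50.94 / (6.022 × 10²³ × 6.090) = 2.778 × 10^-23 cm³, so a = 3.029 × 10^-8 cm = 0.3029 nm.
Atoms touch along the body diagonal, so √3·a = 4r, so r = 0.4330 × a = 0.131 nm.

0.131 nm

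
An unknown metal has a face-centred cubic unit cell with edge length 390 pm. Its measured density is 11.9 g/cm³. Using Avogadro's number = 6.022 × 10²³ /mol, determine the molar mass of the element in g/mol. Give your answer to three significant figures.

An FCC cell has Z = 4 atoms; a = 3.900 × 10^-8 cm.
M = ρ·N_A·a³/Z = 11.9 × 6.022 × 10²³ × 5.932 × 10^-23 / 4 = 106 g/mol.

106 g/mol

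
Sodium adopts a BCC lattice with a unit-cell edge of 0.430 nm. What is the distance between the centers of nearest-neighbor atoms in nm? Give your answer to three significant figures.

0.372 nm

In a BCC structure, atoms touch along the body diagonal, so √3·a = 4r; the nearest-neighbor distance equals 2r = 0.8660·a.
d = 0.8660 × 0.430 = 0.372 nm.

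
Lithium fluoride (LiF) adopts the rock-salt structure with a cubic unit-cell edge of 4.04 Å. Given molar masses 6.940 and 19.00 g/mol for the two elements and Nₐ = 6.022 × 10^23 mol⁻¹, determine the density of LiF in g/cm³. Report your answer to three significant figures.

The rock-salt structure contains Z = 4 formula units per cell; M(LiF) = 6.940 + 19.00 = 25.94 g/mol.
a³ = (4.040 × 10^-8 cm)³ = 6.594 × 10^-23 cm³.
ρ = 4 × 25.94 / (6.022 × 10²³ × 6.594 × 10^-23) = 2.613 g/cm³.

2.61 g/cm³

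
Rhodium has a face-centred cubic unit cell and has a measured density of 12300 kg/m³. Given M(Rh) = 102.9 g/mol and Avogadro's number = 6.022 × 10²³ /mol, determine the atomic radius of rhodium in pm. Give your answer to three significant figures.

For an FCC cell (Z = 4), a³ = Z·M/(N_A·ρ) = 4 × 102.9 / (6.022 × 10²³ × 12.30) = 5.557 × 10^-23 cm³, so a = 3.816 × 10^-8 cm = 381.6 pm.
Atoms touch along the face diagonal, so √2·a = 4r, so r = 0.3536 × a = 135 pm.

135 pm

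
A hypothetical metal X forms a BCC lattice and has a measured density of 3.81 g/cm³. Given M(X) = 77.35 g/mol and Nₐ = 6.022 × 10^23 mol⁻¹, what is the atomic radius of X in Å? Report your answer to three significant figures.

1.76 Å

For a BCC cell (Z = 2), a³ = Z·M/(N_A·ρ) = 2 × 77.35 / (6.022 × 10²³ × 3.810) = 6.743 × 10^-23 cm³, so a = 4.070 × 10^-8 cm = 4.070 Å.
Atoms touch along the body diagonal, so √3·a = 4r, so r = 0.4330 × a = 1.76 Å.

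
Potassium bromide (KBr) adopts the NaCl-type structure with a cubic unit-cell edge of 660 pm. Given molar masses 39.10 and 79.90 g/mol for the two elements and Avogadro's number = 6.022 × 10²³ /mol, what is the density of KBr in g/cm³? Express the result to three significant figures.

2.75 g/cm³

The NaCl-type structure contains Z = 4 formula units per cell; M(KBr) = 39.10 + 79.90 = 119.0 g/mol.
a³ = (6.600 × 10^-8 cm)³ = 2.875 × 10^-22 cm³.
ρ = 4 × 119.0 / (6.022 × 10²³ × 2.875 × 10^-22) = 2.749 g/cm³.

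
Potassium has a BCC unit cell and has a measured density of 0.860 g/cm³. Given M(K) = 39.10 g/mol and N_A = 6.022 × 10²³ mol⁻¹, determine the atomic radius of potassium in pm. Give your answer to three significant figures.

231 pm

For a BCC cell (Z = 2), a³ = Z·M/(N_A·ρ) = 2 × 39.10 / (6.022 × 10²³ × 0.8600) = 1.510 × 10^-22 cm³, so a = 5.325 × 10^-8 cm = 532.5 pm.
Atoms touch along the body diagonal, so √3·a = 4r, so r = 0.4330 × a = 231 pm.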